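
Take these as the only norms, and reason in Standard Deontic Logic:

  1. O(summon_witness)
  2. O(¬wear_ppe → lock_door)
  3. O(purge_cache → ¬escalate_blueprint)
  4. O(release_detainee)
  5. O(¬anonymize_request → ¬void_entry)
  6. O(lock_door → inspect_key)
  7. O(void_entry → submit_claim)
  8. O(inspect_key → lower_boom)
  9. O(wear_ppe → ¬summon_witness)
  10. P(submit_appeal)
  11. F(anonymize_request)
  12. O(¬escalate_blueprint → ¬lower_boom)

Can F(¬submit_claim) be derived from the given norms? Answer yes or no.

Premise 7 is O(void_entry → submit_claim), but O(void_entry) is not derivable from the premises, so it does not yield O(submit_claim).
No other premise forces O(submit_claim). An ideal world satisfying every premise can still have ¬submit_claim true, so F(¬submit_claim) is not derivable.

No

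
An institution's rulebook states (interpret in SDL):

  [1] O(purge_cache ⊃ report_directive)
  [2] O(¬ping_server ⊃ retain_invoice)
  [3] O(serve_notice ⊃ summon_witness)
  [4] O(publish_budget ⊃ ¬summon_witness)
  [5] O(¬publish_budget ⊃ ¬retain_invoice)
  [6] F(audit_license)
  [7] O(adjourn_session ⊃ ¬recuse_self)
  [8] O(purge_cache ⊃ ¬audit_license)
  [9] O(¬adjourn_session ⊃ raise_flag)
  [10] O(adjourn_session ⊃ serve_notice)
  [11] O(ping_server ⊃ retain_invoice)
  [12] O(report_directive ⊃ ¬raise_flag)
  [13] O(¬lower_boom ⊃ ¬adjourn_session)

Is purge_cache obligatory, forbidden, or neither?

Forbidden

Premises 2 and 11 cover both cases: O(¬ping_server ⊃ retain_invoice) and O(ping_server ⊃ retain_invoice). Since ¬ping_server ∨ ping_server is a tautology, O(retain_invoice) follows.
Premise 5, O(¬publish_budget ⊃ ¬retain_invoice), contraposes to O(retain_invoice ⊃ publish_budget); with O(retain_invoice) we get O(publish_budget).
With premise 4, O(publish_budget ⊃ ¬summon_witness), the K-axiom yields O(¬summon_witness).
The contrapositive of premise 3 (O(serve_notice ⊃ summon_witness)) is O(¬summon_witness ⊃ ¬serve_notice), and O(¬summon_witness) is already established, so O(¬serve_notice).
The contrapositive of premise 10 (O(adjourn_session ⊃ serve_notice)) is O(¬serve_notice ⊃ ¬adjourn_session), and O(¬serve_notice) is already established, so O(¬adjourn_session).
With premise 9, O(¬adjourn_session ⊃ raise_flag), the K-axiom yields O(raise_flag).
Premise 12, O(report_directive ⊃ ¬raise_flag), contraposes to O(raise_flag ⊃ ¬report_directive); with O(raise_flag) we get O(¬report_directive).
Premise 1, O(purge_cache ⊃ report_directive), contraposes to O(¬report_directive ⊃ ¬purge_cache); with O(¬report_directive) we get O(¬purge_cache).
Premises 6, 7, 8, 13 do not contribute to this derivation.
Thus O(¬purge_cache), which is F(purge_cache): purge_cache is forbidden.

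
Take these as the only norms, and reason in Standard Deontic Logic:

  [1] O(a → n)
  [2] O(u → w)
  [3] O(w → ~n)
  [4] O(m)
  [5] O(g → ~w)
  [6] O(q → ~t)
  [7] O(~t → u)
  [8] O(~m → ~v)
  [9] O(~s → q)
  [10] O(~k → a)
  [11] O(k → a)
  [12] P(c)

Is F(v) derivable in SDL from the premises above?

No

Premise 8 is O(~m → ~v), but O(~m) is not derivable from the premises, so it does not yield O(~v).
No other premise forces O(~v). An ideal world satisfying every premise can still have v true, so F(v) is not derivable.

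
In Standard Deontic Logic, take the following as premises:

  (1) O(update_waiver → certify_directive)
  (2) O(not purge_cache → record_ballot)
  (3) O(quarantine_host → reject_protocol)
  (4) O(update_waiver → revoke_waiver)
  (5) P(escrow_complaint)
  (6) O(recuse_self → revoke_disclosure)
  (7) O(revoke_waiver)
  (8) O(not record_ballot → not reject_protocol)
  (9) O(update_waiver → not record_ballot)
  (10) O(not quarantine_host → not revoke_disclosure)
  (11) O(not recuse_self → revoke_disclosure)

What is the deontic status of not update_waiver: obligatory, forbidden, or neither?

Obligatory

Premises 6 and 11 are O(recuse_self → revoke_disclosure) and O(not recuse_self → revoke_disclosure); every ideal world satisfies recuse_self or not recuse_self, so in either case revoke_disclosure holds — hence O(revoke_disclosure).
Premise 10, O(not quarantine_host → not revoke_disclosure), contraposes to O(revoke_disclosure → quarantine_host); with O(revoke_disclosure) we get O(quarantine_host).
From O(quarantine_host) and premise 3, O(quarantine_host → reject_protocol), we obtain O(reject_protocol).
The contrapositive of premise 8 (O(not record_ballot → not reject_protocol)) is O(reject_protocol → record_ballot), and O(reject_protocol) is already established, so O(record_ballot).
The contrapositive of premise 9 (O(update_waiver → not record_ballot)) is O(record_ballot → not update_waiver), and O(record_ballot) is already established, so O(not update_waiver).
Premises 1, 2, 4, 5, 7 do not contribute to this derivation.
Hence not update_waiver is obligatory.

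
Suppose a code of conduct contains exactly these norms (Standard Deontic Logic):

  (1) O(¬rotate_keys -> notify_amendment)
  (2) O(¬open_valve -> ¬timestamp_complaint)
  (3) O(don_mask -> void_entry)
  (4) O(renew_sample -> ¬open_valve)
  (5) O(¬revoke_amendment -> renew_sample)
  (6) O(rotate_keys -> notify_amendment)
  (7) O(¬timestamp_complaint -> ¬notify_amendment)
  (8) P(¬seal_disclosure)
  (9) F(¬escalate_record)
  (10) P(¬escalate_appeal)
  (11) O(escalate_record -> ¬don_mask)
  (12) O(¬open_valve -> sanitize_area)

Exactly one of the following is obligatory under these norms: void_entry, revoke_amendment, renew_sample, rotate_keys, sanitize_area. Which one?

Premises 6 and 1 are O(rotate_keys -> notify_amendment) and O(¬rotate_keys -> notify_amendment); every ideal world satisfies rotate_keys or ¬rotate_keys, so in either case notify_amendment holds — hence O(notify_amendment).
The contrapositive of premise 7 (O(¬timestamp_complaint -> ¬notify_amendment)) is O(notify_amendment -> timestamp_complaint), and O(notify_amendment) is already established, so O(timestamp_complaint).
Premise 2 is O(¬open_valve -> ¬timestamp_complaint); contrapositively O(timestamp_complaint -> open_valve). Since O(timestamp_complaint) holds, K gives O(open_valve).
The contrapositive of premise 4 (O(renew_sample -> ¬open_valve)) is O(open_valve -> ¬renew_sample), and O(open_valve) is already established, so O(¬renew_sample).
The contrapositive of premise 5 (O(¬revoke_amendment -> renew_sample)) is O(¬renew_sample -> revoke_amendment), and O(¬renew_sample) is already established, so O(revoke_amendment).
So O(revoke_amendment) holds — revoke_amendment is obligatory. None of the other listed options is made obligatory by any chain of premises.

revoke_amendment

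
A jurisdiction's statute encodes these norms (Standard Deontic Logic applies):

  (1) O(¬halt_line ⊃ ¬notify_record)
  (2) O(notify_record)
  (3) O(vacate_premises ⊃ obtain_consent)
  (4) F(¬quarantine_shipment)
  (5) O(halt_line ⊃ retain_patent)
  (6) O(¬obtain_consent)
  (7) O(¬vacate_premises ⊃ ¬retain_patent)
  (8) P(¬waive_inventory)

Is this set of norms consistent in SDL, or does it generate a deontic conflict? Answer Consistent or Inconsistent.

Inconsistent

From premise 6 we have O(¬obtain_consent).
Premise 3 is O(vacate_premises ⊃ obtain_consent); contrapositively O(¬obtain_consent ⊃ ¬vacate_premises). Since O(¬obtain_consent) holds, K gives O(¬vacate_premises).
Applying K to premise 7 (O(¬vacate_premises ⊃ ¬retain_patent)) and O(¬vacate_premises) yields O(¬retain_patent).
The contrapositive of premise 5 (O(halt_line ⊃ retain_patent)) is O(¬retain_patent ⊃ ¬halt_line), and O(¬retain_patent) is already established, so O(¬halt_line).
With premise 1, O(¬halt_line ⊃ ¬notify_record), the K-axiom yields O(¬notify_record).
But premise 2 directly asserts O(notify_record).
We now have both O(¬notify_record) and O(notify_record) — notify_record is simultaneously obligatory and forbidden, violating the D-axiom.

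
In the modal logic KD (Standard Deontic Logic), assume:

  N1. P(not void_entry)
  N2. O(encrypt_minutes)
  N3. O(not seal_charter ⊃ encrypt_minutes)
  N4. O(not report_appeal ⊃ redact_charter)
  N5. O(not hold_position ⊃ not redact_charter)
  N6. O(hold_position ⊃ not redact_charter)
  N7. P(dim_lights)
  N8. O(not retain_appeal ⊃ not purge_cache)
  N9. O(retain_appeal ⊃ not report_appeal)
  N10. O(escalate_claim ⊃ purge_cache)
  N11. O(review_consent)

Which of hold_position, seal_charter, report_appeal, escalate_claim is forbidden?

Premises 6 and 5 cover both cases: O(hold_position ⊃ not redact_charter) and O(not hold_position ⊃ not redact_charter). Since hold_position ∨ not hold_position is a tautology, O(not redact_charter) follows.
The contrapositive of premise 4 (O(not report_appeal ⊃ redact_charter)) is O(not redact_charter ⊃ report_appeal), and O(not redact_charter) is already established, so O(report_appeal).
Premise 9, O(retain_appeal ⊃ not report_appeal), contraposes to O(report_appeal ⊃ not retain_appeal); with O(report_appeal) we get O(not retain_appeal).
Premise 8 is O(not retain_appeal ⊃ not purge_cache); since O(not retain_appeal), deontic closure gives O(not purge_cache).
Premise 10 is O(escalate_claim ⊃ purge_cache); contrapositively O(not purge_cache ⊃ not escalate_claim). Since O(not purge_cache) holds, K gives O(not escalate_claim).
So O(not escalate_claim) holds, i.e. escalate_claim is forbidden. None of the other listed options is forbidden under the premises.

escalate_claim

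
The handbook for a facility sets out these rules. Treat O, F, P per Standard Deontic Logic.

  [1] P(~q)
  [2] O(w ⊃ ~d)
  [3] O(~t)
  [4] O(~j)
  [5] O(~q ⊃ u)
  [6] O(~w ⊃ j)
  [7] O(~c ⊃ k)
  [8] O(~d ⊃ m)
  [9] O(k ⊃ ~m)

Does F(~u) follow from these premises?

Premise 5 is O(~q ⊃ u), but O(~q) is not derivable from the premises (the permission P(~q) asserts only ~O(q), not O(~q)), so it does not yield O(u).
No other premise forces O(u). An ideal world satisfying every premise can still have ~u true, so F(~u) is not derivable.

No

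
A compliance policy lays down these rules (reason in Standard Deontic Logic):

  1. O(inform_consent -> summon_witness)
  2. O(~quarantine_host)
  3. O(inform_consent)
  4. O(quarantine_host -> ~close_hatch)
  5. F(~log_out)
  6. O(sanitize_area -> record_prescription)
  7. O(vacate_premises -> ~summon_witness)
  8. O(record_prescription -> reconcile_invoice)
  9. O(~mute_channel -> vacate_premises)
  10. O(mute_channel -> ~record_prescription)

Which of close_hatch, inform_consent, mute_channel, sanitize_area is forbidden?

Premise 3 gives O(inform_consent).
Premise 1 is O(inform_consent -> summon_witness); since O(inform_consent), deontic closure gives O(summon_witness).
The contrapositive of premise 7 (O(vacate_premises -> ~summon_witness)) is O(summon_witness -> ~vacate_premises), and O(summon_witness) is already established, so O(~vacate_premises).
Premise 9, O(~mute_channel -> vacate_premises), contraposes to O(~vacate_premises -> mute_channel); with O(~vacate_premises) we get O(mute_channel).
Applying K to premise 10 (O(mute_channel -> ~record_prescription)) and O(mute_channel) yields O(~record_prescription).
Premise 6 is O(sanitize_area -> record_prescription); contrapositively O(~record_prescription -> ~sanitize_area). Since O(~record_prescription) holds, K gives O(~sanitize_area).
So O(~sanitize_area) holds, i.e. sanitize_area is forbidden. None of the other listed options is forbidden under the premises.

sanitize_area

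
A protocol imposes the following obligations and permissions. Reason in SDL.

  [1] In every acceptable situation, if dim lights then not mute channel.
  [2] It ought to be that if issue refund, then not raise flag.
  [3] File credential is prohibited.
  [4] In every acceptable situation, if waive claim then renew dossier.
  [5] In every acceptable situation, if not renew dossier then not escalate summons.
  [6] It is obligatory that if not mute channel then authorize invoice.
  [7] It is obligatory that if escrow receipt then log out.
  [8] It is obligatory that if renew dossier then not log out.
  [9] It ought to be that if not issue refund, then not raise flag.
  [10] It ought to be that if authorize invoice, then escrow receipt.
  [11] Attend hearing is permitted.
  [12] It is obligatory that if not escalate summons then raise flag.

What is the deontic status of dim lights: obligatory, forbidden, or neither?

Forbidden

Premises 9 and 2 are O(¬issue_refund → ¬raise_flag) and O(issue_refund → ¬raise_flag); every ideal world satisfies ¬issue_refund or issue_refund, so in either case ¬raise_flag holds — hence O(¬raise_flag).
The contrapositive of premise 12 (O(¬escalate_summons → raise_flag)) is O(¬raise_flag → escalate_summons), and O(¬raise_flag) is already established, so O(escalate_summons).
Premise 5 is O(¬renew_dossier → ¬escalate_summons); contrapositively O(escalate_summons → renew_dossier). Since O(escalate_summons) holds, K gives O(renew_dossier).
From O(renew_dossier) and premise 8, O(renew_dossier → ¬log_out), we obtain O(¬log_out).
Premise 7 is O(escrow_receipt → log_out); contrapositively O(¬log_out → ¬escrow_receipt). Since O(¬log_out) holds, K gives O(¬escrow_receipt).
Premise 10, O(authorize_invoice → escrow_receipt), contraposes to O(¬escrow_receipt → ¬authorize_invoice); with O(¬escrow_receipt) we get O(¬authorize_invoice).
Premise 6, O(¬mute_channel → authorize_invoice), contraposes to O(¬authorize_invoice → mute_channel); with O(¬authorize_invoice) we get O(mute_channel).
Premise 1 is O(dim_lights → ¬mute_channel); contrapositively O(mute_channel → ¬dim_lights). Since O(mute_channel) holds, K gives O(¬dim_lights).
Premises 3, 4, 11 do not contribute to this derivation.
Thus O(¬dim_lights), which is F(dim_lights): dim_lights is forbidden.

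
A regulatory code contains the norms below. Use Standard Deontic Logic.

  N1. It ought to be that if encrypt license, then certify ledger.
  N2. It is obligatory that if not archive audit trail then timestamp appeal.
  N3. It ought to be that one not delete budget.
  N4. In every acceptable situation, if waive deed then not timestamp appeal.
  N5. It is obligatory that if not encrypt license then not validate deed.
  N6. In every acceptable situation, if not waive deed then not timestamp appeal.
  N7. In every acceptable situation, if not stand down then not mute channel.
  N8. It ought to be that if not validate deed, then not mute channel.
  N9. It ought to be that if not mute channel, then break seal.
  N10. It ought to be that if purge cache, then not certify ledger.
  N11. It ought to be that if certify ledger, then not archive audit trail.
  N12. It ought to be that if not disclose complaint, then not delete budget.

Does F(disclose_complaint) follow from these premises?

Premise 12 is O(¬disclose_complaint → ¬delete_budget); even if O(¬delete_budget) held, inferring O(¬disclose_complaint) would be affirming the consequent — invalid.
No other premise forces O(¬disclose_complaint). An ideal world satisfying every premise can still have disclose_complaint true, so F(disclose_complaint) is not derivable.

No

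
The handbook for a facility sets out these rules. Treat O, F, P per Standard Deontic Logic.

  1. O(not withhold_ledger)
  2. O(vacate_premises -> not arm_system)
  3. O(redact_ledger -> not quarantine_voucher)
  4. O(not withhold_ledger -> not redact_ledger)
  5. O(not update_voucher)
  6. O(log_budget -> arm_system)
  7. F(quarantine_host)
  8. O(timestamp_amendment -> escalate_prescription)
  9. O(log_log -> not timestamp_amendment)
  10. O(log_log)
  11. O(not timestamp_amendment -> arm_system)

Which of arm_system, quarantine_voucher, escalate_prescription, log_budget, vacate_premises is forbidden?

From premise 10 we have O(log_log).
Applying K to premise 9 (O(log_log -> not timestamp_amendment)) and O(log_log) yields O(not timestamp_amendment).
Applying K to premise 11 (O(not timestamp_amendment -> arm_system)) and O(not timestamp_amendment) yields O(arm_system).
Premise 2, O(vacate_premises -> not arm_system), contraposes to O(arm_system -> not vacate_premises); with O(arm_system) we get O(not vacate_premises).
So O(not vacate_premises) holds, i.e. vacate_premises is forbidden. None of the other listed options is forbidden under the premises.

vacate_premises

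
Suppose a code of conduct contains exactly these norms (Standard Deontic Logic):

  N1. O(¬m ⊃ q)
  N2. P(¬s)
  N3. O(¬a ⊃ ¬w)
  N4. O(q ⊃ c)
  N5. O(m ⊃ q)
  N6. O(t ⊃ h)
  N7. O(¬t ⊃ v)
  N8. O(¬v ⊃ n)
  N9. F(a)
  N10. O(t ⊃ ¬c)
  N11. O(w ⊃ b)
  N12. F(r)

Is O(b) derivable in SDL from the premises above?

Premise 11 is O(w ⊃ b), but O(w) is not derivable from the premises, so it does not yield O(b).
No other premise forces O(b). An ideal world satisfying every premise can still have b false, so O(b) is not derivable.

No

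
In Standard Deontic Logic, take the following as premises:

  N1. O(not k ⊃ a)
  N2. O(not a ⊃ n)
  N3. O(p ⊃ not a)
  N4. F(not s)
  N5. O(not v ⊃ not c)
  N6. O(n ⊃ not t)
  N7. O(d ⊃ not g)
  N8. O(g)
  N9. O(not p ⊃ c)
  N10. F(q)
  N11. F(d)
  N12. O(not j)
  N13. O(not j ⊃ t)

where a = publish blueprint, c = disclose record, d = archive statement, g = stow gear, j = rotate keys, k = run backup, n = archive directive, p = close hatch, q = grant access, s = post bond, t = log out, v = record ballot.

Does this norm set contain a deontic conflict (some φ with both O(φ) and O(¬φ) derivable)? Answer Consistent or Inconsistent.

Consistent

Premise 7 is O(d ⊃ not g), but O(d) is not derivable from the premises, so it does not yield O(not g).
So O(not g) is not derivable, and the apparent clash with O(g) does not arise.
A world satisfying every obligation exists (e.g. a=true, c=true, d=false, g=true, j=false, k=false, n=false, p=false, q=false, s=true, t=true, v=true); no atom is both obligatory and forbidden, so the set is consistent.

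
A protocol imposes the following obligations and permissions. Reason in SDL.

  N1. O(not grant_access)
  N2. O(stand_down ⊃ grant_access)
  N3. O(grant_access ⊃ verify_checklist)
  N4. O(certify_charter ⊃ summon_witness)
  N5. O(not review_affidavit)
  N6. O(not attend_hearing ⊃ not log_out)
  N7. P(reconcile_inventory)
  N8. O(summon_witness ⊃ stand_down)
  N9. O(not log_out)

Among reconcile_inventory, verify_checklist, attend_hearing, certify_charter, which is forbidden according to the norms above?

Premise 1 states O(not grant_access) outright.
The contrapositive of premise 2 (O(stand_down ⊃ grant_access)) is O(not grant_access ⊃ not stand_down), and O(not grant_access) is already established, so O(not stand_down).
Premise 8 is O(summon_witness ⊃ stand_down); contrapositively O(not stand_down ⊃ not summon_witness). Since O(not stand_down) holds, K gives O(not summon_witness).
Premise 4 is O(certify_charter ⊃ summon_witness); contrapositively O(not summon_witness ⊃ not certify_charter). Since O(not summon_witness) holds, K gives O(not certify_charter).
So O(not certify_charter) holds, i.e. certify_charter is forbidden. None of the other listed options is forbidden under the premises.

certify_charter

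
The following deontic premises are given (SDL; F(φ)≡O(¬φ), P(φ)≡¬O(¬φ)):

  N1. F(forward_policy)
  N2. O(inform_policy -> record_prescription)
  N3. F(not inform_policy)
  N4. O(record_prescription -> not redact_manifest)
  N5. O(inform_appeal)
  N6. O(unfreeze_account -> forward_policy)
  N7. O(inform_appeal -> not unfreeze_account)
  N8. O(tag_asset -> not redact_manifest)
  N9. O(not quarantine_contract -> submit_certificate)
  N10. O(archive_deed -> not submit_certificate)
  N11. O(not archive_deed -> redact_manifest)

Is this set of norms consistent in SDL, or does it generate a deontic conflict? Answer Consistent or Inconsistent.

Consistent

Premise 6 is O(unfreeze_account -> forward_policy), but O(unfreeze_account) is not derivable from the premises, so it does not yield O(forward_policy).
So O(forward_policy) is not derivable, and the apparent clash with O(not forward_policy) does not arise.
A world satisfying every obligation exists (e.g. archive_deed=true, forward_policy=false, inform_appeal=true, inform_policy=true, quarantine_contract=true, record_prescription=true, redact_manifest=false, submit_certificate=false, tag_asset=false, unfreeze_account=false); no atom is both obligatory and forbidden, so the set is consistent.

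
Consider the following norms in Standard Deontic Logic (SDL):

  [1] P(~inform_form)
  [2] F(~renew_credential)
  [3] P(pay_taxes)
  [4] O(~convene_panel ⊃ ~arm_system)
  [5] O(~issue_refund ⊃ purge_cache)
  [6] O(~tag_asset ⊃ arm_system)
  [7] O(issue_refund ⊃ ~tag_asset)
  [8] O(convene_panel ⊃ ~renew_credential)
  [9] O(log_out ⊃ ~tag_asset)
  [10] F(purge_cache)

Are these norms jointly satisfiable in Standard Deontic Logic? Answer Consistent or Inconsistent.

F(purge_cache) at premise 10 means O(~purge_cache).
Premise 5, O(~issue_refund ⊃ purge_cache), contraposes to O(~purge_cache ⊃ issue_refund); with O(~purge_cache) we get O(issue_refund).
From O(issue_refund) and premise 7, O(issue_refund ⊃ ~tag_asset), we obtain O(~tag_asset).
With premise 6, O(~tag_asset ⊃ arm_system), the K-axiom yields O(arm_system).
Premise 4 is O(~convene_panel ⊃ ~arm_system); contrapositively O(arm_system ⊃ convene_panel). Since O(arm_system) holds, K gives O(convene_panel).
Applying K to premise 8 (O(convene_panel ⊃ ~renew_credential)) and O(convene_panel) yields O(~renew_credential).
However, F(~renew_credential) at premise 2 amounts to O(renew_credential).
We now have both O(~renew_credential) and O(renew_credential) — renew_credential is simultaneously obligatory and forbidden, violating the D-axiom.

Inconsistent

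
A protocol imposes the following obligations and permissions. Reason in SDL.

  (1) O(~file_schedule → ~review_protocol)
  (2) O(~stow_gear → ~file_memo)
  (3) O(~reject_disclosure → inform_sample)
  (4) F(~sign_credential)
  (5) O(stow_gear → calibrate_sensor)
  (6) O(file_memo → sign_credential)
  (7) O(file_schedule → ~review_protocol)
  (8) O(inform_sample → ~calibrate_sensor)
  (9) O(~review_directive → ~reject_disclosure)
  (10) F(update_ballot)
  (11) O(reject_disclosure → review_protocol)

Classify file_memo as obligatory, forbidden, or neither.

Premises 1 and 7 cover both cases: O(~file_schedule → ~review_protocol) and O(file_schedule → ~review_protocol). Since ~file_schedule ∨ file_schedule is a tautology, O(~review_protocol) follows.
Premise 11 is O(reject_disclosure → review_protocol); contrapositively O(~review_protocol → ~reject_disclosure). Since O(~review_protocol) holds, K gives O(~reject_disclosure).
With premise 3, O(~reject_disclosure → inform_sample), the K-axiom yields O(inform_sample).
Premise 8 is O(inform_sample → ~calibrate_sensor); since O(inform_sample), deontic closure gives O(~calibrate_sensor).
Premise 5, O(stow_gear → calibrate_sensor), contraposes to O(~calibrate_sensor → ~stow_gear); with O(~calibrate_sensor) we get O(~stow_gear).
With premise 2, O(~stow_gear → ~file_memo), the K-axiom yields O(~file_memo).
Premises 4, 6, 9, 10 do not contribute to this derivation.
Thus O(~file_memo), which is F(file_memo): file_memo is forbidden.

Forbidden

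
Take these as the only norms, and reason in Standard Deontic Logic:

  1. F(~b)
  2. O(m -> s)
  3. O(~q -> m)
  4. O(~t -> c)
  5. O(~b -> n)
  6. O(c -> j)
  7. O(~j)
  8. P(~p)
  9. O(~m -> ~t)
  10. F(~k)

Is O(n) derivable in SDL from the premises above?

No

Premise 5 is O(~b -> n), but O(~b) is not derivable from the premises, so it does not yield O(n).
No other premise forces O(n). An ideal world satisfying every premise can still have n false, so O(n) is not derivable.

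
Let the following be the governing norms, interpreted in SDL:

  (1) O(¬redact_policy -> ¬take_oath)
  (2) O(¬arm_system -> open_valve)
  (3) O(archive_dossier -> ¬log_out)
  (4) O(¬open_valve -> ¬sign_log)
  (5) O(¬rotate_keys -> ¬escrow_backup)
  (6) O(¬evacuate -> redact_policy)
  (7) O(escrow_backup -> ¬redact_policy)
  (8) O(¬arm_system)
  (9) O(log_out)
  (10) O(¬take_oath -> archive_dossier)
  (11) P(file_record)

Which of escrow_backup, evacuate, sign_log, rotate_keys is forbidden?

From premise 9 we have O(log_out).
Premise 3 is O(archive_dossier -> ¬log_out); contrapositively O(log_out -> ¬archive_dossier). Since O(log_out) holds, K gives O(¬archive_dossier).
Premise 10, O(¬take_oath -> archive_dossier), contraposes to O(¬archive_dossier -> take_oath); with O(¬archive_dossier) we get O(take_oath).
The contrapositive of premise 1 (O(¬redact_policy -> ¬take_oath)) is O(take_oath -> redact_policy), and O(take_oath) is already established, so O(redact_policy).
Premise 7 is O(escrow_backup -> ¬redact_policy); contrapositively O(redact_policy -> ¬escrow_backup). Since O(redact_policy) holds, K gives O(¬escrow_backup).
So O(¬escrow_backup) holds, i.e. escrow_backup is forbidden. None of the other listed options is forbidden under the premises.

escrow_backup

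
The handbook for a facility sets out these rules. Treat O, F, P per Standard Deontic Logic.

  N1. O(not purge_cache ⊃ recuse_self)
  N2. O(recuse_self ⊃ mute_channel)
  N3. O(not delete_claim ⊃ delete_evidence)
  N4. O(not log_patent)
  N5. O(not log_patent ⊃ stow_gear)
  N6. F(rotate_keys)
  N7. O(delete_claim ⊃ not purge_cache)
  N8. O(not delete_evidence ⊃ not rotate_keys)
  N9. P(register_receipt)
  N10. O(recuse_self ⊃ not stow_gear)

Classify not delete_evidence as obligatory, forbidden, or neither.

Premise 4 states O(not log_patent) outright.
Applying K to premise 5 (O(not log_patent ⊃ stow_gear)) and O(not log_patent) yields O(stow_gear).
The contrapositive of premise 10 (O(recuse_self ⊃ not stow_gear)) is O(stow_gear ⊃ not recuse_self), and O(stow_gear) is already established, so O(not recuse_self).
The contrapositive of premise 1 (O(not purge_cache ⊃ recuse_self)) is O(not recuse_self ⊃ purge_cache), and O(not recuse_self) is already established, so O(purge_cache).
The contrapositive of premise 7 (O(delete_claim ⊃ not purge_cache)) is O(purge_cache ⊃ not delete_claim), and O(purge_cache) is already established, so O(not delete_claim).
Premise 3 is O(not delete_claim ⊃ delete_evidence); since O(not delete_claim), deontic closure gives O(delete_evidence).
Premises 2, 6, 8, 9 do not contribute to this derivation.
Thus O(delete_evidence), which is F(not delete_evidence): not delete_evidence is forbidden.

Forbidden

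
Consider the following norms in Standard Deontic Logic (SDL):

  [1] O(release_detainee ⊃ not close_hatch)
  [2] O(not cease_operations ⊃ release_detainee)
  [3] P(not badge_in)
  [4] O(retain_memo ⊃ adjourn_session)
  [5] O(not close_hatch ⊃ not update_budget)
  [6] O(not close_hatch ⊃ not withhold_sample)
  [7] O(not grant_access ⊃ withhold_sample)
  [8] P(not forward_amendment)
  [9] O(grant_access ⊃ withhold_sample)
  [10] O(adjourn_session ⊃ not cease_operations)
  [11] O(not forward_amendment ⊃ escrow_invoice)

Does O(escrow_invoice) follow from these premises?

Premise 11 is O(not forward_amendment ⊃ escrow_invoice), but O(not forward_amendment) is not derivable from the premises (the permission P(not forward_amendment) asserts only not O(forward_amendment), not O(not forward_amendment)), so it does not yield O(escrow_invoice).
No other premise forces O(escrow_invoice). An ideal world satisfying every premise can still have escrow_invoice false, so O(escrow_invoice) is not derivable.

No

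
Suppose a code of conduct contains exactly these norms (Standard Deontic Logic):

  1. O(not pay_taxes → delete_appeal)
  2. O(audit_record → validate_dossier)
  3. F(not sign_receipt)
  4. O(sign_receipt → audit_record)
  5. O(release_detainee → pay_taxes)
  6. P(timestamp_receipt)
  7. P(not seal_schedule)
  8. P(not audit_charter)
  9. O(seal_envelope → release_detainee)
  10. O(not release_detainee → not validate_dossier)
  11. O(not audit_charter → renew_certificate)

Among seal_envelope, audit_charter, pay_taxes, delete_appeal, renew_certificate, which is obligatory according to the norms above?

Premise 3, F(not sign_receipt), is equivalent to O(sign_receipt).
Premise 4 is O(sign_receipt → audit_record); since O(sign_receipt), deontic closure gives O(audit_record).
Premise 2 is O(audit_record → validate_dossier); since O(audit_record), deontic closure gives O(validate_dossier).
The contrapositive of premise 10 (O(not release_detainee → not validate_dossier)) is O(validate_dossier → release_detainee), and O(validate_dossier) is already established, so O(release_detainee).
Premise 5 is O(release_detainee → pay_taxes); since O(release_detainee), deontic closure gives O(pay_taxes).
So O(pay_taxes) holds — pay_taxes is obligatory. None of the other listed options is made obligatory by any chain of premises.

pay_taxes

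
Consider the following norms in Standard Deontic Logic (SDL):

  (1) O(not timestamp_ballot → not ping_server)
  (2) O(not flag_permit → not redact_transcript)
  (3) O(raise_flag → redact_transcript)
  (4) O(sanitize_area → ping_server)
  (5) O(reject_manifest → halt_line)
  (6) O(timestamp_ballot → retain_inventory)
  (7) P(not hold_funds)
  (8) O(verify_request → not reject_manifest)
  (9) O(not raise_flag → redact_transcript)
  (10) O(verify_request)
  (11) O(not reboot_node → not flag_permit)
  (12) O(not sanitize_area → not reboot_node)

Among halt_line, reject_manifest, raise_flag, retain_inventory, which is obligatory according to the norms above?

retain_inventory

Premises 3 and 9 are O(raise_flag → redact_transcript) and O(not raise_flag → redact_transcript); every ideal world satisfies raise_flag or not raise_flag, so in either case redact_transcript holds — hence O(redact_transcript).
Premise 2 is O(not flag_permit → not redact_transcript); contrapositively O(redact_transcript → flag_permit). Since O(redact_transcript) holds, K gives O(flag_permit).
The contrapositive of premise 11 (O(not reboot_node → not flag_permit)) is O(flag_permit → reboot_node), and O(flag_permit) is already established, so O(reboot_node).
Premise 12, O(not sanitize_area → not reboot_node), contraposes to O(reboot_node → sanitize_area); with O(reboot_node) we get O(sanitize_area).
From O(sanitize_area) and premise 4, O(sanitize_area → ping_server), we obtain O(ping_server).
The contrapositive of premise 1 (O(not timestamp_ballot → not ping_server)) is O(ping_server → timestamp_ballot), and O(ping_server) is already established, so O(timestamp_ballot).
Applying K to premise 6 (O(timestamp_ballot → retain_inventory)) and O(timestamp_ballot) yields O(retain_inventory).
So O(retain_inventory) holds — retain_inventory is obligatory. None of the other listed options is made obligatory by any chain of premises.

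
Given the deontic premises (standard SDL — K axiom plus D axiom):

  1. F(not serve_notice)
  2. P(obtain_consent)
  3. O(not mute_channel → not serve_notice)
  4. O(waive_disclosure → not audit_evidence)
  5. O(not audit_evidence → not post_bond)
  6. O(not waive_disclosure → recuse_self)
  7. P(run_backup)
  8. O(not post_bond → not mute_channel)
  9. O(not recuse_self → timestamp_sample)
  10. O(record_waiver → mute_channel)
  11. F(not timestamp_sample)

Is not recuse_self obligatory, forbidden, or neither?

Forbidden

F(not serve_notice) at premise 1 means O(serve_notice).
Premise 3, O(not mute_channel → not serve_notice), contraposes to O(serve_notice → mute_channel); with O(serve_notice) we get O(mute_channel).
Premise 8, O(not post_bond → not mute_channel), contraposes to O(mute_channel → post_bond); with O(mute_channel) we get O(post_bond).
Premise 5, O(not audit_evidence → not post_bond), contraposes to O(post_bond → audit_evidence); with O(post_bond) we get O(audit_evidence).
The contrapositive of premise 4 (O(waive_disclosure → not audit_evidence)) is O(audit_evidence → not waive_disclosure), and O(audit_evidence) is already established, so O(not waive_disclosure).
Premise 6 is O(not waive_disclosure → recuse_self); since O(not waive_disclosure), deontic closure gives O(recuse_self).
Premises 2, 7, 9, 10, 11 do not contribute to this derivation.
Thus O(recuse_self), which is F(not recuse_self): not recuse_self is forbidden.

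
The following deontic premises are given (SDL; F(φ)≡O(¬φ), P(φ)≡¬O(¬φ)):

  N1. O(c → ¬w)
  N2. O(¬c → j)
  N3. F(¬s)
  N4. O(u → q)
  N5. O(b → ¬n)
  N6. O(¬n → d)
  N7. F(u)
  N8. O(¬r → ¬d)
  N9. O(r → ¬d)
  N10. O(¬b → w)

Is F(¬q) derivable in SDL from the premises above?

No

Premise 4 is O(u → q), but O(u) is not derivable from the premises, so it does not yield O(q).
No other premise forces O(q). An ideal world satisfying every premise can still have ¬q true, so F(¬q) is not derivable.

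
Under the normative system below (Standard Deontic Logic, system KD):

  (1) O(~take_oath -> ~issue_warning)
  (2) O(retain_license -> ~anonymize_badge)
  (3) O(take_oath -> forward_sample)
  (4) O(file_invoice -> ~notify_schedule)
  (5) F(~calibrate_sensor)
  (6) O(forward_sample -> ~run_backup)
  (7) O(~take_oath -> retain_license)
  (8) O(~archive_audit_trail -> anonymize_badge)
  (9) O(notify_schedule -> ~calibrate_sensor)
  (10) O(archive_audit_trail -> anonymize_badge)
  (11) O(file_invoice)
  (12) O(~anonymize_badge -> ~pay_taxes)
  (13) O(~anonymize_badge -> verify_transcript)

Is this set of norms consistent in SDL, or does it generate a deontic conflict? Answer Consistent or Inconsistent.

Premise 9 is O(notify_schedule -> ~calibrate_sensor), but O(notify_schedule) is not derivable from the premises, so it does not yield O(~calibrate_sensor).
So O(~calibrate_sensor) is not derivable, and the apparent clash with O(calibrate_sensor) does not arise.
A world satisfying every obligation exists (e.g. anonymize_badge=true, archive_audit_trail=false, calibrate_sensor=true, file_invoice=true, forward_sample=true, issue_warning=false, notify_schedule=false, pay_taxes=false, retain_license=false, run_backup=false, take_oath=true, verify_transcript=false); no atom is both obligatory and forbidden, so the set is consistent.

Consistent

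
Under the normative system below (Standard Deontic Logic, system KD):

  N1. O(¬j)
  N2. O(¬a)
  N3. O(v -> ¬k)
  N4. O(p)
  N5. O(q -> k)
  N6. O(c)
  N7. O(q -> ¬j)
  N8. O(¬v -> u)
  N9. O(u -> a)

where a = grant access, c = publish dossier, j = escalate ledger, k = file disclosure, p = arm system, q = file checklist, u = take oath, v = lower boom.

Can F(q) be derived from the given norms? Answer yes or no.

From premise 2 we have O(¬a).
The contrapositive of premise 9 (O(u -> a)) is O(¬a -> ¬u), and O(¬a) is already established, so O(¬u).
The contrapositive of premise 8 (O(¬v -> u)) is O(¬u -> v), and O(¬u) is already established, so O(v).
With premise 3, O(v -> ¬k), the K-axiom yields O(¬k).
Premise 5, O(q -> k), contraposes to O(¬k -> ¬q); with O(¬k) we get O(¬q).
Premises 1, 4, 6, 7 do not contribute to this derivation.
So O(¬q) holds, i.e. F(q). The claim follows.

Yes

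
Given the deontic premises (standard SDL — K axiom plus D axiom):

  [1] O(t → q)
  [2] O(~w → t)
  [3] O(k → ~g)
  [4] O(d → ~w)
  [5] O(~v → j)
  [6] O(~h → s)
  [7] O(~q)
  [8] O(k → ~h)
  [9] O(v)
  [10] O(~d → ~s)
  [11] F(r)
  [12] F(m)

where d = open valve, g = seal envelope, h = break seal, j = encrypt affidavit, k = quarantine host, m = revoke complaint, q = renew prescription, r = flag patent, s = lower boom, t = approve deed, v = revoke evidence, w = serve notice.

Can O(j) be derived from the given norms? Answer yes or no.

Premise 5 is O(~v → j), but O(~v) is not derivable from the premises, so it does not yield O(j).
No other premise forces O(j). An ideal world satisfying every premise can still have j false, so O(j) is not derivable.

No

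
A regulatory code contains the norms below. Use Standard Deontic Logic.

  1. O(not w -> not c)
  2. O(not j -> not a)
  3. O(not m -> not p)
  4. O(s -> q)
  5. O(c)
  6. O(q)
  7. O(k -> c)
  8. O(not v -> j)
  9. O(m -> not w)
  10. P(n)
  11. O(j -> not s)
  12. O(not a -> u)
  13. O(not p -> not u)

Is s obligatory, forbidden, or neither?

Premise 5 gives O(c).
Premise 1 is O(not w -> not c); contrapositively O(c -> w). Since O(c) holds, K gives O(w).
Premise 9, O(m -> not w), contraposes to O(w -> not m); with O(w) we get O(not m).
Premise 3 is O(not m -> not p); since O(not m), deontic closure gives O(not p).
From O(not p) and premise 13, O(not p -> not u), we obtain O(not u).
The contrapositive of premise 12 (O(not a -> u)) is O(not u -> a), and O(not u) is already established, so O(a).
Premise 2, O(not j -> not a), contraposes to O(a -> j); with O(a) we get O(j).
With premise 11, O(j -> not s), the K-axiom yields O(not s).
Premises 4, 6, 7, 8, 10 do not contribute to this derivation.
Thus O(not s), which is F(s): s is forbidden.

Forbidden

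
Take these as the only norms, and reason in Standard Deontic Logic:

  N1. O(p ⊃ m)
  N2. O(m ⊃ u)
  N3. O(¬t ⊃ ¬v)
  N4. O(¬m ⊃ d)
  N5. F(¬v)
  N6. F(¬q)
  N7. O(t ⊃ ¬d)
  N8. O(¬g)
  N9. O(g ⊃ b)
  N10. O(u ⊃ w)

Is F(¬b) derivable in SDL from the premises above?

No

Premise 9 is O(g ⊃ b), but O(g) is not derivable from the premises, so it does not yield O(b).
No other premise forces O(b). An ideal world satisfying every premise can still have ¬b true, so F(¬b) is not derivable.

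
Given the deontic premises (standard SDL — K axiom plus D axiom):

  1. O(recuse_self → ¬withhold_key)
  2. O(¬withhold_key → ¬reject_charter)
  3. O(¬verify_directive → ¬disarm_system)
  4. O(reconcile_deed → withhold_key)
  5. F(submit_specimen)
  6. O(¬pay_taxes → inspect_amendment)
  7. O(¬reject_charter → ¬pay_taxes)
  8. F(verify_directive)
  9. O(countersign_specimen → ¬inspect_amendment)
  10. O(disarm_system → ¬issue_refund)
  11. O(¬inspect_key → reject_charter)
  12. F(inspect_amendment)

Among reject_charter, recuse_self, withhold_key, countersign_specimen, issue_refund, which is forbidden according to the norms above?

recuse_self

F(inspect_amendment) at premise 12 means O(¬inspect_amendment).
The contrapositive of premise 6 (O(¬pay_taxes → inspect_amendment)) is O(¬inspect_amendment → pay_taxes), and O(¬inspect_amendment) is already established, so O(pay_taxes).
The contrapositive of premise 7 (O(¬reject_charter → ¬pay_taxes)) is O(pay_taxes → reject_charter), and O(pay_taxes) is already established, so O(reject_charter).
Premise 2, O(¬withhold_key → ¬reject_charter), contraposes to O(reject_charter → withhold_key); with O(reject_charter) we get O(withhold_key).
The contrapositive of premise 1 (O(recuse_self → ¬withhold_key)) is O(withhold_key → ¬recuse_self), and O(withhold_key) is already established, so O(¬recuse_self).
So O(¬recuse_self) holds, i.e. recuse_self is forbidden. None of the other listed options is forbidden under the premises.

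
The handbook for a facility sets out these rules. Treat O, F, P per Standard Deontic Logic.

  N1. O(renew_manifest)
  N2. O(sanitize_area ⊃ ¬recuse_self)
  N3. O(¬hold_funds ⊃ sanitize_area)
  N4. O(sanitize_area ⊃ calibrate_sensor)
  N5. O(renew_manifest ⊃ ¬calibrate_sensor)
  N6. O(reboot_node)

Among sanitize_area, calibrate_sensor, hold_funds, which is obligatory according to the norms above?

Premise 1 gives O(renew_manifest).
Premise 5 is O(renew_manifest ⊃ ¬calibrate_sensor); since O(renew_manifest), deontic closure gives O(¬calibrate_sensor).
Premise 4 is O(sanitize_area ⊃ calibrate_sensor); contrapositively O(¬calibrate_sensor ⊃ ¬sanitize_area). Since O(¬calibrate_sensor) holds, K gives O(¬sanitize_area).
The contrapositive of premise 3 (O(¬hold_funds ⊃ sanitize_area)) is O(¬sanitize_area ⊃ hold_funds), and O(¬sanitize_area) is already established, so O(hold_funds).
So O(hold_funds) holds — hold_funds is obligatory. None of the other listed options is made obligatory by any chain of premises.

hold_funds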